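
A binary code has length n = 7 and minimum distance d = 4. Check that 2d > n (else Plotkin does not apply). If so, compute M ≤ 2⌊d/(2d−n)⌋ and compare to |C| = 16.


Plotkin bound M ≤ 8; given |C| = 16 > bound (violated).

Check applicability: 2d = 8, n = 7.
2d − n = 1 > 0, so Plotkin applies.
Compute d/(2d−n) = 4/1 ≈ 4.0000.
⌊d/(2d−n)⌋ = 4.
Plotkin bound: M ≤ 2·4 = 8.
Given |C| = 16, check: VIOLATED.
This |C| is above the Plotkin bound, so no binary code with n = 7, d = 4 and 16 codewords exists.


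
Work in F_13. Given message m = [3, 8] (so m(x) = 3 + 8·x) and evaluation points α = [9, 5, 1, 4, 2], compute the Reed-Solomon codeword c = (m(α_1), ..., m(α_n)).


c = [10, 4, 11, 9, 6]

Message polynomial: m(x) = 3 + 8·x (mod 13).
For each evaluation point α_i, compute m(α_i) mod 13:
  α_1 = 9: Horner steps 8 → 10, so m(9) = 10.
  α_2 = 5: Horner steps 8 → 4, so m(5) = 4.
  α_3 = 1: Horner steps 8 → 11, so m(1) = 11.
  α_4 = 4: Horner steps 8 → 9, so m(4) = 9.
  α_5 = 2: Horner steps 8 → 6, so m(2) = 6.
Codeword c = [10, 4, 11, 9, 6] ∈ F_13^5.


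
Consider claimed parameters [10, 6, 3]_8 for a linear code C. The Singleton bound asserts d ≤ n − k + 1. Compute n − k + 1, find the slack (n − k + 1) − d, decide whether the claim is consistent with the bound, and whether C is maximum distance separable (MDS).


Singleton RHS = n − k + 1 = 5, slack = 2, bound satisfied, not MDS.

Singleton bound: d ≤ n − k + 1.
Here n = 10, k = 6, so n − k + 1 = 5.
Given d = 3, check d ≤ 5: YES.
Slack = (n − k + 1) − d = 2.
The code is NOT MDS (slack = 2 > 0).
Description: the claimed parameters are [10, 6, 3]_8; such a code would be non-MDS.


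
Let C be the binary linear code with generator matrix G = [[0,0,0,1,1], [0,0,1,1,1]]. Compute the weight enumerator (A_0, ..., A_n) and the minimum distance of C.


Weight distribution: A_0 = 1, A_1 = 1, A_2 = 1, A_3 = 1. Minimum distance d = 1.

Enumerate all 2^2 = 4 messages m ∈ F_2^2.
For each, compute codeword c = mG in F_2^5, then tally its weight.
  m = 00 → c = 00000, weight = 0.
  m = 10 → c = 00011, weight = 2.
  m = 01 → c = 00111, weight = 3.
  m = 11 → c = 00100, weight = 1.
Tally weights:
  weight 0: 1 codewords.
  weight 1: 1 codewords.
  weight 2: 1 codewords.
  weight 3: 1 codewords.
Minimum distance d = smallest w > 0 with A_w > 0 = 1.
Sanity: Σ A_w = 4 = 2^2 = 4 ✓.


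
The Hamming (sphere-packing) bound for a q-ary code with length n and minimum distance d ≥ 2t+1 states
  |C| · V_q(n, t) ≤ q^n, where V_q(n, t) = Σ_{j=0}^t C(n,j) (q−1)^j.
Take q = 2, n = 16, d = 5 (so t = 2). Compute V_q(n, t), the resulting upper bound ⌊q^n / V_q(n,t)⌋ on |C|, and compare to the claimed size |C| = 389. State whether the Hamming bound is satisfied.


V_q(n, t) = 137, q^n = 65536, Hamming bound = 478, |C| = 389 ≤ bound (satisfied).

Step 1: Compute V_q(n, t) = Σ_{j=0}^2 C(n, j) (q−1)^j.
  j = 0: C(16,0)·(1)^0 = 1·1 = 1.
  j = 1: C(16,1)·(1)^1 = 16·1 = 16.
  j = 2: C(16,2)·(1)^2 = 120·1 = 120.
  V_q(n, t) = 1 + 16 + 120 = 137.
Step 2: q^n = 2^16 = 65536.
Step 3: Hamming bound ⌊q^n / V_q(n,t)⌋ = ⌊65536/137⌋ = 478.
Step 4: Compare |C| = 389 to 478: satisfied.
The claimed |C| lies below the Hamming bound.


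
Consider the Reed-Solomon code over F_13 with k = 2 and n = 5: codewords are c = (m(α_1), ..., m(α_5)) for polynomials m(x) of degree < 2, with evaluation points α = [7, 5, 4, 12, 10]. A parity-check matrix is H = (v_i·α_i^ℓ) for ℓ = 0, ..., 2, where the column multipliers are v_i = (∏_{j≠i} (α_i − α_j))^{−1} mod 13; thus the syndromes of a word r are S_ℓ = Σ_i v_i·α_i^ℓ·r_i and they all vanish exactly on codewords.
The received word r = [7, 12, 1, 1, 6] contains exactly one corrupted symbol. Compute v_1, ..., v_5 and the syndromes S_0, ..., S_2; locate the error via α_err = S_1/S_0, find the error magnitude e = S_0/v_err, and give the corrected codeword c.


S = (6, 11, 5), error at position 3, error magnitude e = 6, c = [7, 12, 8, 1, 6].

Step 1: column multipliers v_i = (∏_{j≠i}(α_i − α_j))^{−1} mod 13.
  i = 1 (α = 7): (7−5)(7−4)(7−12)(7−10) = 2·3·(−5)·(−3) = 90 ≡ 12, so v_1 = 12^{−1} = 12 (mod 13).
  i = 2 (α = 5): (5−7)(5−4)(5−12)(5−10) = (−2)·1·(−7)·(−5) = −70 ≡ 8, so v_2 = 8^{−1} = 5 (mod 13).
  i = 3 (α = 4): (4−7)(4−5)(4−12)(4−10) = (−3)·(−1)·(−8)·(−6) = 144 ≡ 1, so v_3 = 1^{−1} = 1 (mod 13).
  i = 4 (α = 12): (12−7)(12−5)(12−4)(12−10) = 5·7·8·2 = 560 ≡ 1, so v_4 = 1^{−1} = 1 (mod 13).
  i = 5 (α = 10): (10−7)(10−5)(10−4)(10−12) = 3·5·6·(−2) = −180 ≡ 2, so v_5 = 2^{−1} = 7 (mod 13).
  v = [12, 5, 1, 1, 7].
Step 2: syndromes of r = [7, 12, 1, 1, 6] (all sums mod 13).
  S_0 = Σ v_i r_i = 12·7 + 5·12 + 1·1 + 1·1 + 7·6 = 188 ≡ 6.
  S_1 = Σ v_i α_i r_i = 12·7·7 + 5·5·12 + 1·4·1 + 1·12·1 + 7·10·6 = 1324 ≡ 11.
  α_i^2 mod 13 = [10, 12, 3, 1, 9].
  S_2 = Σ v_i α_i^2 r_i = 12·10·7 + 5·12·12 + 1·3·1 + 1·1·1 + 7·9·6 = 1942 ≡ 5.
  S = (6, 11, 5) ≠ 0, so r is not a codeword (an error is present).
Step 3: locate the error. For a single error e at position i, S_ℓ = v_i·e·α_i^ℓ, so α_err = S_1/S_0.
  S_0^{−1} = 6^{−1} = 11 (mod 13), so α_err = 11·11 = 121 ≡ 4 = α_3. Error position i = 3.
  Consistency check: S_2/S_1 = 5·6 = 30 ≡ 4 = α_err ✓ (single-error assumption holds).
Step 4: error magnitude e = S_0/v_3 = S_0·∏_{j≠3}(α_3 − α_j) = 6·1 = 6 ≡ 6 (mod 13).
Step 5: correct position 3: c_3 = r_3 − e = 1 − 6 ≡ 8 (mod 13). Hence c = [7, 12, 8, 1, 6].
  Check: interpolating c through the α_i gives m(x) = 5 + 4·x (degree < 2) with m(α_i) = c_i for every i, so c is indeed a codeword.


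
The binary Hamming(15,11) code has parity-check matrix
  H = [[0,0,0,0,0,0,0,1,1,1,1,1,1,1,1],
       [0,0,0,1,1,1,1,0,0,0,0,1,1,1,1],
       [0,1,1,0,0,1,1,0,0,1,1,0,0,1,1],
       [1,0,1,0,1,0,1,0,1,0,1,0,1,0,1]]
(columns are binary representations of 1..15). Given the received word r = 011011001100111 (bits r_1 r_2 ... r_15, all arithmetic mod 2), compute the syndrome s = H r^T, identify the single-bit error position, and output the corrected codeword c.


s = (1, 1, 0, 1)^T, error position = 13, corrected codeword c = 011011001100011

Compute s = H r^T mod 2 one row at a time:
  s_1 = 0 + 1 + 1 + 0 + 0 + 1 + 1 + 1 = 5 ≡ 1 (mod 2).
  s_2 = 0 + 1 + 1 + 0 + 0 + 1 + 1 + 1 = 5 ≡ 1 (mod 2).
  s_3 = 1 + 1 + 1 + 0 + 1 + 0 + 1 + 1 = 6 ≡ 0 (mod 2).
  s_4 = 0 + 1 + 1 + 0 + 1 + 0 + 1 + 1 = 5 ≡ 1 (mod 2).
s = (1, 1, 0, 1)^T — this equals column 13 of H (binary 1101), so error is at position 13.
Correct: flip bit 13 of r = 011011001100111 to get c = 011011001100011.


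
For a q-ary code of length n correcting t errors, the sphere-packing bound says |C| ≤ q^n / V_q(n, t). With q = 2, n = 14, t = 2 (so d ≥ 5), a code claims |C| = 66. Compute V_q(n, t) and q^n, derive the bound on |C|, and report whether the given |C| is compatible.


V_q(n, t) = 106, q^n = 16384, Hamming bound = 154, |C| = 66 ≤ bound (satisfied).

Step 1: Compute V_q(n, t) = Σ_{j=0}^2 C(n, j) (q−1)^j.
  j = 0: C(14,0)·(1)^0 = 1·1 = 1.
  j = 1: C(14,1)·(1)^1 = 14·1 = 14.
  j = 2: C(14,2)·(1)^2 = 91·1 = 91.
  V_q(n, t) = 1 + 14 + 91 = 106.
Step 2: q^n = 2^14 = 16384.
Step 3: Hamming bound ⌊q^n / V_q(n,t)⌋ = ⌊16384/106⌋ = 154.
Step 4: Compare |C| = 66 to 154: satisfied.
The claimed |C| lies below the Hamming bound.


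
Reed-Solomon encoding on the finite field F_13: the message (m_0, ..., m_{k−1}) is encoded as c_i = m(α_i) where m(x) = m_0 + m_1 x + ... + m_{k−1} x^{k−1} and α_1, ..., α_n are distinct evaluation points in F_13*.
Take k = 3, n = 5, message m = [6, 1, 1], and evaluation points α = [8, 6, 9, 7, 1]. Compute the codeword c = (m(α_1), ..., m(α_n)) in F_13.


c = [0, 9, 5, 10, 8]

Message polynomial: m(x) = 6 + 1·x + 1·x^2 (mod 13).
For each evaluation point α_i, compute m(α_i) mod 13:
  α_1 = 8: Horner steps 1 → 9 → 0, so m(8) = 0.
  α_2 = 6: Horner steps 1 → 7 → 9, so m(6) = 9.
  α_3 = 9: Horner steps 1 → 10 → 5, so m(9) = 5.
  α_4 = 7: Horner steps 1 → 8 → 10, so m(7) = 10.
  α_5 = 1: Horner steps 1 → 2 → 8, so m(1) = 8.
Codeword c = [0, 9, 5, 10, 8] ∈ F_13^5.


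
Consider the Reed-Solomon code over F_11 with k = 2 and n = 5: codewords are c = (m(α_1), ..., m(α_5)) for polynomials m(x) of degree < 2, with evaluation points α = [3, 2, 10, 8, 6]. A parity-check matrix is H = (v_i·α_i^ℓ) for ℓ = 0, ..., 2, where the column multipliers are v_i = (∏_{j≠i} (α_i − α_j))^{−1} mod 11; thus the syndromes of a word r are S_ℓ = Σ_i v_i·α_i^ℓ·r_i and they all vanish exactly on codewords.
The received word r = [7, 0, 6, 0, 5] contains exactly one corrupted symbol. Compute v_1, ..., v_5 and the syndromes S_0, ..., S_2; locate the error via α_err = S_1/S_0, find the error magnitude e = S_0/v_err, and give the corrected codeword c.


S = (8, 5, 10), error at position 2, error magnitude e = 7, c = [7, 4, 6, 0, 5].

Step 1: column multipliers v_i = (∏_{j≠i}(α_i − α_j))^{−1} mod 11.
  i = 1 (α = 3): (3−2)(3−10)(3−8)(3−6) = 1·(−7)·(−5)·(−3) = −105 ≡ 5, so v_1 = 5^{−1} = 9 (mod 11).
  i = 2 (α = 2): (2−3)(2−10)(2−8)(2−6) = (−1)·(−8)·(−6)·(−4) = 192 ≡ 5, so v_2 = 5^{−1} = 9 (mod 11).
  i = 3 (α = 10): (10−3)(10−2)(10−8)(10−6) = 7·8·2·4 = 448 ≡ 8, so v_3 = 8^{−1} = 7 (mod 11).
  i = 4 (α = 8): (8−3)(8−2)(8−10)(8−6) = 5·6·(−2)·2 = −120 ≡ 1, so v_4 = 1^{−1} = 1 (mod 11).
  i = 5 (α = 6): (6−3)(6−2)(6−10)(6−8) = 3·4·(−4)·(−2) = 96 ≡ 8, so v_5 = 8^{−1} = 7 (mod 11).
  v = [9, 9, 7, 1, 7].
Step 2: syndromes of r = [7, 0, 6, 0, 5] (all sums mod 11).
  S_0 = Σ v_i r_i = 9·7 + 9·0 + 7·6 + 1·0 + 7·5 = 140 ≡ 8.
  S_1 = Σ v_i α_i r_i = 9·3·7 + 9·2·0 + 7·10·6 + 1·8·0 + 7·6·5 = 819 ≡ 5.
  α_i^2 mod 11 = [9, 4, 1, 9, 3].
  S_2 = Σ v_i α_i^2 r_i = 9·9·7 + 9·4·0 + 7·1·6 + 1·9·0 + 7·3·5 = 714 ≡ 10.
  S = (8, 5, 10) ≠ 0, so r is not a codeword (an error is present).
Step 3: locate the error. For a single error e at position i, S_ℓ = v_i·e·α_i^ℓ, so α_err = S_1/S_0.
  S_0^{−1} = 8^{−1} = 7 (mod 11), so α_err = 5·7 = 35 ≡ 2 = α_2. Error position i = 2.
  Consistency check: S_2/S_1 = 10·9 = 90 ≡ 2 = α_err ✓ (single-error assumption holds).
Step 4: error magnitude e = S_0/v_2 = S_0·∏_{j≠2}(α_2 − α_j) = 8·5 = 40 ≡ 7 (mod 11).
Step 5: correct position 2: c_2 = r_2 − e = 0 − 7 ≡ 4 (mod 11). Hence c = [7, 4, 6, 0, 5].
  Check: interpolating c through the α_i gives m(x) = 9 + 3·x (degree < 2) with m(α_i) = c_i for every i, so c is indeed a codeword.


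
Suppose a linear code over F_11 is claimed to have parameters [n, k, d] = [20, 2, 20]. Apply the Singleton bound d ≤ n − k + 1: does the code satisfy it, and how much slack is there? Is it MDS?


Singleton RHS = n − k + 1 = 19, slack = -1, bound violated (no such code; not MDS).

Singleton bound: d ≤ n − k + 1.
Here n = 20, k = 2, so n − k + 1 = 19.
Given d = 20, check d ≤ 19: NO.
Slack = (n − k + 1) − d = -1.
The slack is negative: d = 20 exceeds n − k + 1 = 19 by 1, so the Singleton bound is violated and no linear [20, 2, 20]_11 code can exist. In particular it is not MDS (MDS requires d = n − k + 1 exactly).
Description: the claimed parameters are [20, 2, 20]_11; such a code would be impossible (violates the Singleton bound).


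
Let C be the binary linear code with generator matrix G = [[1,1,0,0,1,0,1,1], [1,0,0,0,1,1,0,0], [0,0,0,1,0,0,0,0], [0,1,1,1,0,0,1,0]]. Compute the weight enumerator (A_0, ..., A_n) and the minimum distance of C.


Weight distribution: A_0 = 1, A_1 = 1, A_3 = 3, A_4 = 5, A_5 = 3, A_6 = 2, A_7 = 1. Minimum distance d = 1.

Enumerate all 2^4 = 16 messages m ∈ F_2^4.
For each, compute codeword c = mG in F_2^8, then tally its weight.
  m = 0000 → c = 00000000, weight = 0.
  m = 1000 → c = 11001011, weight = 5.
  m = 0100 → c = 10001100, weight = 3.
  m = 1100 → c = 01000111, weight = 4.
  m = 0010 → c = 00010000, weight = 1.
  m = 1010 → c = 11011011, weight = 6.
  m = 0110 → c = 10011100, weight = 4.
  m = 1110 → c = 01010111, weight = 5.
  m = 0001 → c = 01110010, weight = 4.
  m = 1001 → c = 10111001, weight = 5.
  m = 0101 → c = 11111110, weight = 7.
  m = 1101 → c = 00110101, weight = 4.
  m = 0011 → c = 01100010, weight = 3.
  m = 1011 → c = 10101001, weight = 4.
  m = 0111 → c = 11101110, weight = 6.
  m = 1111 → c = 00100101, weight = 3.
Tally weights:
  weight 0: 1 codewords.
  weight 1: 1 codewords.
  weight 3: 3 codewords.
  weight 4: 5 codewords.
  weight 5: 3 codewords.
  weight 6: 2 codewords.
  weight 7: 1 codewords.
Minimum distance d = smallest w > 0 with A_w > 0 = 1.
Sanity: Σ A_w = 16 = 2^4 = 16 ✓.


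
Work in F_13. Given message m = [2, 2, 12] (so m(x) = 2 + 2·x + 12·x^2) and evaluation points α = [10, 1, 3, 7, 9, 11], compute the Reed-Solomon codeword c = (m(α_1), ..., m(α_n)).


c = [0, 3, 12, 6, 4, 7]

Message polynomial: m(x) = 2 + 2·x + 12·x^2 (mod 13).
For each evaluation point α_i, compute m(α_i) mod 13:
  α_1 = 10: Horner steps 12 → 5 → 0, so m(10) = 0.
  α_2 = 1: Horner steps 12 → 1 → 3, so m(1) = 3.
  α_3 = 3: Horner steps 12 → 12 → 12, so m(3) = 12.
  α_4 = 7: Horner steps 12 → 8 → 6, so m(7) = 6.
  α_5 = 9: Horner steps 12 → 6 → 4, so m(9) = 4.
  α_6 = 11: Horner steps 12 → 4 → 7, so m(11) = 7.
Codeword c = [0, 3, 12, 6, 4, 7] ∈ F_13^6.


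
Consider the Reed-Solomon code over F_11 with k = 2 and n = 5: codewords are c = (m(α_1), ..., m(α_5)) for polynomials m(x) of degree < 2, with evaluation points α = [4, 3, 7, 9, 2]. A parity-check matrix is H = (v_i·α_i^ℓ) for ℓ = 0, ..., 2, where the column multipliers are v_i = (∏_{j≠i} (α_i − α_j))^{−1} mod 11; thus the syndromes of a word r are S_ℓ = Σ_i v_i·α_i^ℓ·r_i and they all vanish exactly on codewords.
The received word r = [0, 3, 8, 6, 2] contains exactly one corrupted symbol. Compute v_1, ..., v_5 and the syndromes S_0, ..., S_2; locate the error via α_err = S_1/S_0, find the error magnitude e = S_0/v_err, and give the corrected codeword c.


S = (10, 8, 2), error at position 2, error magnitude e = 2, c = [0, 1, 8, 6, 2].

Step 1: column multipliers v_i = (∏_{j≠i}(α_i − α_j))^{−1} mod 11.
  i = 1 (α = 4): (4−3)(4−7)(4−9)(4−2) = 1·(−3)·(−5)·2 = 30 ≡ 8, so v_1 = 8^{−1} = 7 (mod 11).
  i = 2 (α = 3): (3−4)(3−7)(3−9)(3−2) = (−1)·(−4)·(−6)·1 = −24 ≡ 9, so v_2 = 9^{−1} = 5 (mod 11).
  i = 3 (α = 7): (7−4)(7−3)(7−9)(7−2) = 3·4·(−2)·5 = −120 ≡ 1, so v_3 = 1^{−1} = 1 (mod 11).
  i = 4 (α = 9): (9−4)(9−3)(9−7)(9−2) = 5·6·2·7 = 420 ≡ 2, so v_4 = 2^{−1} = 6 (mod 11).
  i = 5 (α = 2): (2−4)(2−3)(2−7)(2−9) = (−2)·(−1)·(−5)·(−7) = 70 ≡ 4, so v_5 = 4^{−1} = 3 (mod 11).
  v = [7, 5, 1, 6, 3].
Step 2: syndromes of r = [0, 3, 8, 6, 2] (all sums mod 11).
  S_0 = Σ v_i r_i = 7·0 + 5·3 + 1·8 + 6·6 + 3·2 = 65 ≡ 10.
  S_1 = Σ v_i α_i r_i = 7·4·0 + 5·3·3 + 1·7·8 + 6·9·6 + 3·2·2 = 437 ≡ 8.
  α_i^2 mod 11 = [5, 9, 5, 4, 4].
  S_2 = Σ v_i α_i^2 r_i = 7·5·0 + 5·9·3 + 1·5·8 + 6·4·6 + 3·4·2 = 343 ≡ 2.
  S = (10, 8, 2) ≠ 0, so r is not a codeword (an error is present).
Step 3: locate the error. For a single error e at position i, S_ℓ = v_i·e·α_i^ℓ, so α_err = S_1/S_0.
  S_0^{−1} = 10^{−1} = 10 (mod 11), so α_err = 8·10 = 80 ≡ 3 = α_2. Error position i = 2.
  Consistency check: S_2/S_1 = 2·7 = 14 ≡ 3 = α_err ✓ (single-error assumption holds).
Step 4: error magnitude e = S_0/v_2 = S_0·∏_{j≠2}(α_2 − α_j) = 10·9 = 90 ≡ 2 (mod 11).
Step 5: correct position 2: c_2 = r_2 − e = 3 − 2 ≡ 1 (mod 11). Hence c = [0, 1, 8, 6, 2].
  Check: interpolating c through the α_i gives m(x) = 4 + 10·x (degree < 2) with m(α_i) = c_i for every i, so c is indeed a codeword.


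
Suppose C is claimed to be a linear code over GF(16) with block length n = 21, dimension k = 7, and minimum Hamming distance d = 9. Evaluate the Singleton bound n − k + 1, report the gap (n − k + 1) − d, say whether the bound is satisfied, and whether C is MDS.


Singleton RHS = n − k + 1 = 15, slack = 6, bound satisfied, not MDS.

Singleton bound: d ≤ n − k + 1.
Here n = 21, k = 7, so n − k + 1 = 15.
Given d = 9, check d ≤ 15: YES.
Slack = (n − k + 1) − d = 6.
The code is NOT MDS (slack = 6 > 0).
Description: the claimed parameters are [21, 7, 9]_16; such a code would be non-MDS.


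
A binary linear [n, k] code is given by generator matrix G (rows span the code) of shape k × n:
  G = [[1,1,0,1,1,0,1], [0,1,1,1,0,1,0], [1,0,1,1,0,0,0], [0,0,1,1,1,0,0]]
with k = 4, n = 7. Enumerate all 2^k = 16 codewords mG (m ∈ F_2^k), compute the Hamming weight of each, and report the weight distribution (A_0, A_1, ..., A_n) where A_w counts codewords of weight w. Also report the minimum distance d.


Weight distribution: A_0 = 1, A_2 = 1, A_3 = 6, A_4 = 5, A_5 = 2, A_6 = 1. Minimum distance d = 2.

Enumerate all 2^4 = 16 messages m ∈ F_2^4.
For each, compute codeword c = mG in F_2^7, then tally its weight.
  m = 0000 → c = 0000000, weight = 0.
  m = 1000 → c = 1101101, weight = 5.
  m = 0100 → c = 0111010, weight = 4.
  m = 1100 → c = 1010111, weight = 5.
  m = 0010 → c = 1011000, weight = 3.
  m = 1010 → c = 0110101, weight = 4.
  m = 0110 → c = 1100010, weight = 3.
  m = 1110 → c = 0001111, weight = 4.
  m = 0001 → c = 0011100, weight = 3.
  m = 1001 → c = 1110001, weight = 4.
  m = 0101 → c = 0100110, weight = 3.
  m = 1101 → c = 1001011, weight = 4.
  m = 0011 → c = 1000100, weight = 2.
  m = 1011 → c = 0101001, weight = 3.
  m = 0111 → c = 1111110, weight = 6.
  m = 1111 → c = 0010011, weight = 3.
Tally weights:
  weight 0: 1 codewords.
  weight 2: 1 codewords.
  weight 3: 6 codewords.
  weight 4: 5 codewords.
  weight 5: 2 codewords.
  weight 6: 1 codewords.
Minimum distance d = smallest w > 0 with A_w > 0 = 2.
Sanity: Σ A_w = 16 = 2^4 = 16 ✓.


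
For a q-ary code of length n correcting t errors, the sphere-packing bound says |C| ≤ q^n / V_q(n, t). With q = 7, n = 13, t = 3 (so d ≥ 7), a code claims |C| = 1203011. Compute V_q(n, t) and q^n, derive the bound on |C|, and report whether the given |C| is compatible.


V_q(n, t) = 64663, q^n = 96889010407, Hamming bound = 1498368, |C| = 1203011 ≤ bound (satisfied).

Step 1: Compute V_q(n, t) = Σ_{j=0}^3 C(n, j) (q−1)^j.
  j = 0: C(13,0)·(6)^0 = 1·1 = 1.
  j = 1: C(13,1)·(6)^1 = 13·6 = 78.
  j = 2: C(13,2)·(6)^2 = 78·36 = 2808.
  j = 3: C(13,3)·(6)^3 = 286·216 = 61776.
  V_q(n, t) = 1 + 78 + 2808 + 61776 = 64663.
Step 2: q^n = 7^13 = 96889010407.
Step 3: Hamming bound ⌊q^n / V_q(n,t)⌋ = ⌊96889010407/64663⌋ = 1498368.
Step 4: Compare |C| = 1203011 to 1498368: satisfied.
The claimed |C| lies below the Hamming bound.


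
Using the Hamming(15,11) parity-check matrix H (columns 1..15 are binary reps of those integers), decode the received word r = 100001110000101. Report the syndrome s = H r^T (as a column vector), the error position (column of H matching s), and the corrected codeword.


s = (1, 0, 1, 0)^T, error position = 10, corrected codeword c = 100001110100101

Compute s = H r^T mod 2 one row at a time:
  s_1 = 1 + 0 + 0 + 0 + 0 + 1 + 0 + 1 = 3 ≡ 1 (mod 2).
  s_2 = 0 + 0 + 1 + 1 + 0 + 1 + 0 + 1 = 4 ≡ 0 (mod 2).
  s_3 = 0 + 0 + 1 + 1 + 0 + 0 + 0 + 1 = 3 ≡ 1 (mod 2).
  s_4 = 1 + 0 + 0 + 1 + 0 + 0 + 1 + 1 = 4 ≡ 0 (mod 2).
s = (1, 0, 1, 0)^T — this equals column 10 of H (binary 1010), so error is at position 10.
Correct: flip bit 10 of r = 100001110000101 to get c = 100001110100101.


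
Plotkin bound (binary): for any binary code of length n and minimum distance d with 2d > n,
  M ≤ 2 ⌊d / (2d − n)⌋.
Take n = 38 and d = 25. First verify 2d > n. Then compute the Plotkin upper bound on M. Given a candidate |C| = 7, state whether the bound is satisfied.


Plotkin bound M ≤ 4; given |C| = 7 > bound (violated).

Check applicability: 2d = 50, n = 38.
2d − n = 12 > 0, so Plotkin applies.
Compute d/(2d−n) = 25/12 ≈ 2.0833.
⌊d/(2d−n)⌋ = 2.
Plotkin bound: M ≤ 2·2 = 4.
Given |C| = 7, check: VIOLATED.
This |C| is above the Plotkin bound, so no binary code with n = 38, d = 25 and 7 codewords exists.


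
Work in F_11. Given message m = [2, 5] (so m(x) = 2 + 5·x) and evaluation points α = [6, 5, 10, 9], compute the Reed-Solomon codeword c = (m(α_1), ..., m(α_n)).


c = [10, 5, 8, 3]

Message polynomial: m(x) = 2 + 5·x (mod 11).
For each evaluation point α_i, compute m(α_i) mod 11:
  α_1 = 6: Horner steps 5 → 10, so m(6) = 10.
  α_2 = 5: Horner steps 5 → 5, so m(5) = 5.
  α_3 = 10: Horner steps 5 → 8, so m(10) = 8.
  α_4 = 9: Horner steps 5 → 3, so m(9) = 3.
Codeword c = [10, 5, 8, 3] ∈ F_11^4.


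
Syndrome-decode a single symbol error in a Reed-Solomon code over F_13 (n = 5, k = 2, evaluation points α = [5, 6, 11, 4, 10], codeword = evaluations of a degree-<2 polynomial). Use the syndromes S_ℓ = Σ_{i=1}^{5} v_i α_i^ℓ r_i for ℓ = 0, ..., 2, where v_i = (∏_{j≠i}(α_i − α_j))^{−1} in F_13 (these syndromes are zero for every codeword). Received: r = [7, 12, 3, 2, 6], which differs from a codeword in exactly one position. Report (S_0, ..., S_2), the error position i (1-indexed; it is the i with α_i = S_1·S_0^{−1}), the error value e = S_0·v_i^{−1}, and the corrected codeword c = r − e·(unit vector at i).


S = (9, 8, 10), error at position 3, error magnitude e = 5, c = [7, 12, 11, 2, 6].

Step 1: column multipliers v_i = (∏_{j≠i}(α_i − α_j))^{−1} mod 13.
  i = 1 (α = 5): (5−6)(5−11)(5−4)(5−10) = (−1)·(−6)·1·(−5) = −30 ≡ 9, so v_1 = 9^{−1} = 3 (mod 13).
  i = 2 (α = 6): (6−5)(6−11)(6−4)(6−10) = 1·(−5)·2·(−4) = 40 ≡ 1, so v_2 = 1^{−1} = 1 (mod 13).
  i = 3 (α = 11): (11−5)(11−6)(11−4)(11−10) = 6·5·7·1 = 210 ≡ 2, so v_3 = 2^{−1} = 7 (mod 13).
  i = 4 (α = 4): (4−5)(4−6)(4−11)(4−10) = (−1)·(−2)·(−7)·(−6) = 84 ≡ 6, so v_4 = 6^{−1} = 11 (mod 13).
  i = 5 (α = 10): (10−5)(10−6)(10−11)(10−4) = 5·4·(−1)·6 = −120 ≡ 10, so v_5 = 10^{−1} = 4 (mod 13).
  v = [3, 1, 7, 11, 4].
Step 2: syndromes of r = [7, 12, 3, 2, 6] (all sums mod 13).
  S_0 = Σ v_i r_i = 3·7 + 1·12 + 7·3 + 11·2 + 4·6 = 100 ≡ 9.
  S_1 = Σ v_i α_i r_i = 3·5·7 + 1·6·12 + 7·11·3 + 11·4·2 + 4·10·6 = 736 ≡ 8.
  α_i^2 mod 13 = [12, 10, 4, 3, 9].
  S_2 = Σ v_i α_i^2 r_i = 3·12·7 + 1·10·12 + 7·4·3 + 11·3·2 + 4·9·6 = 738 ≡ 10.
  S = (9, 8, 10) ≠ 0, so r is not a codeword (an error is present).
Step 3: locate the error. For a single error e at position i, S_ℓ = v_i·e·α_i^ℓ, so α_err = S_1/S_0.
  S_0^{−1} = 9^{−1} = 3 (mod 13), so α_err = 8·3 = 24 ≡ 11 = α_3. Error position i = 3.
  Consistency check: S_2/S_1 = 10·5 = 50 ≡ 11 = α_err ✓ (single-error assumption holds).
Step 4: error magnitude e = S_0/v_3 = S_0·∏_{j≠3}(α_3 − α_j) = 9·2 = 18 ≡ 5 (mod 13).
Step 5: correct position 3: c_3 = r_3 − e = 3 − 5 ≡ 11 (mod 13). Hence c = [7, 12, 11, 2, 6].
  Check: interpolating c through the α_i gives m(x) = 8 + 5·x (degree < 2) with m(α_i) = c_i for every i, so c is indeed a codeword.


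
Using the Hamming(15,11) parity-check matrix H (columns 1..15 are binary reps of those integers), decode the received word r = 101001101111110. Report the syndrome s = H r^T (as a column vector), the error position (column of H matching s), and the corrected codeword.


s = (0, 1, 0, 0)^T, error position = 4, corrected codeword c = 101101101111110

Compute s = H r^T mod 2 one row at a time:
  s_1 = 0 + 1 + 1 + 1 + 1 + 1 + 1 + 0 = 6 ≡ 0 (mod 2).
  s_2 = 0 + 0 + 1 + 1 + 1 + 1 + 1 + 0 = 5 ≡ 1 (mod 2).
  s_3 = 0 + 1 + 1 + 1 + 1 + 1 + 1 + 0 = 6 ≡ 0 (mod 2).
  s_4 = 1 + 1 + 0 + 1 + 1 + 1 + 1 + 0 = 6 ≡ 0 (mod 2).
s = (0, 1, 0, 0)^T — this equals column 4 of H (binary 0100), so error is at position 4.
Correct: flip bit 4 of r = 101001101111110 to get c = 101101101111110.


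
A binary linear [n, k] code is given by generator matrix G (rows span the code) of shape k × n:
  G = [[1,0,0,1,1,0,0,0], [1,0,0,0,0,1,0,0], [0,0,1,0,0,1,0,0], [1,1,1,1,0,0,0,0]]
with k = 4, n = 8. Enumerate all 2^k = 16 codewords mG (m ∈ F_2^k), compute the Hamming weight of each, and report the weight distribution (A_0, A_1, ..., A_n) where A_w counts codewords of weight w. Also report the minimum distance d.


Weight distribution: A_0 = 1, A_2 = 4, A_3 = 6, A_4 = 3, A_5 = 2. Minimum distance d = 2.

Enumerate all 2^4 = 16 messages m ∈ F_2^4.
For each, compute codeword c = mG in F_2^8, then tally its weight.
  m = 0000 → c = 00000000, weight = 0.
  m = 1000 → c = 10011000, weight = 3.
  m = 0100 → c = 10000100, weight = 2.
  m = 1100 → c = 00011100, weight = 3.
  m = 0010 → c = 00100100, weight = 2.
  m = 1010 → c = 10111100, weight = 5.
  m = 0110 → c = 10100000, weight = 2.
  m = 1110 → c = 00111000, weight = 3.
  m = 0001 → c = 11110000, weight = 4.
  m = 1001 → c = 01101000, weight = 3.
  m = 0101 → c = 01110100, weight = 4.
  m = 1101 → c = 11101100, weight = 5.
  m = 0011 → c = 11010100, weight = 4.
  m = 1011 → c = 01001100, weight = 3.
  m = 0111 → c = 01010000, weight = 2.
  m = 1111 → c = 11001000, weight = 3.
Tally weights:
  weight 0: 1 codewords.
  weight 2: 4 codewords.
  weight 3: 6 codewords.
  weight 4: 3 codewords.
  weight 5: 2 codewords.
Minimum distance d = smallest w > 0 with A_w > 0 = 2.
Sanity: Σ A_w = 16 = 2^4 = 16 ✓.


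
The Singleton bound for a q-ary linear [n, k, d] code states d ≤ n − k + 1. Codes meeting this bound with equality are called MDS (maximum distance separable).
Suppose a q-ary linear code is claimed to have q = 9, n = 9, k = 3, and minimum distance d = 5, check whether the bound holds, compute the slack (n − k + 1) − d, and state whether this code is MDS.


Singleton RHS = n − k + 1 = 7, slack = 2, bound satisfied, not MDS.

Singleton bound: d ≤ n − k + 1.
Here n = 9, k = 3, so n − k + 1 = 7.
Given d = 5, check d ≤ 7: YES.
Slack = (n − k + 1) − d = 2.
The code is NOT MDS (slack = 2 > 0).
Description: the claimed parameters are [9, 3, 5]_9; such a code would be non-MDS.


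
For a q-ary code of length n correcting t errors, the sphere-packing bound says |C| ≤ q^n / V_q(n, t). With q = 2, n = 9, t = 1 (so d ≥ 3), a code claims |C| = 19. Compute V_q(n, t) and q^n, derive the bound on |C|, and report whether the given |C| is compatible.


V_q(n, t) = 10, q^n = 512, Hamming bound = 51, |C| = 19 ≤ bound (satisfied).

Step 1: Compute V_q(n, t) = Σ_{j=0}^1 C(n, j) (q−1)^j.
  j = 0: C(9,0)·(1)^0 = 1·1 = 1.
  j = 1: C(9,1)·(1)^1 = 9·1 = 9.
  V_q(n, t) = 1 + 9 = 10.
Step 2: q^n = 2^9 = 512.
Step 3: Hamming bound ⌊q^n / V_q(n,t)⌋ = ⌊512/10⌋ = 51.
Step 4: Compare |C| = 19 to 51: satisfied.
The claimed |C| lies below the Hamming bound.


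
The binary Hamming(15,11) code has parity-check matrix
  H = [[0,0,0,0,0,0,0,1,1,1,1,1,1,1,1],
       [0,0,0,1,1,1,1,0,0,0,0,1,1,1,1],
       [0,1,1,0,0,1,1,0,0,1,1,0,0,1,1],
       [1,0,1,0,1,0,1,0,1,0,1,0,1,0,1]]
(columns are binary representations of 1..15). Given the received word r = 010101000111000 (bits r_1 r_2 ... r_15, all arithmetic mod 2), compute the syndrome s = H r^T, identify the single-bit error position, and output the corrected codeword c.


s = (1, 1, 0, 1)^T, error position = 13, corrected codeword c = 010101000111100

Compute s = H r^T mod 2 one row at a time:
  s_1 = 0 + 0 + 1 + 1 + 1 + 0 + 0 + 0 = 3 ≡ 1 (mod 2).
  s_2 = 1 + 0 + 1 + 0 + 1 + 0 + 0 + 0 = 3 ≡ 1 (mod 2).
  s_3 = 1 + 0 + 1 + 0 + 1 + 1 + 0 + 0 = 4 ≡ 0 (mod 2).
  s_4 = 0 + 0 + 0 + 0 + 0 + 1 + 0 + 0 = 1 ≡ 1 (mod 2).
s = (1, 1, 0, 1)^T — this equals column 13 of H (binary 1101), so error is at position 13.
Correct: flip bit 13 of r = 010101000111000 to get c = 010101000111100.


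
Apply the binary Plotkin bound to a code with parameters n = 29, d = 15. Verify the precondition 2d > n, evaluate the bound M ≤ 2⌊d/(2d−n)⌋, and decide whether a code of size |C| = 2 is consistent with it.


Plotkin bound M ≤ 30; given |C| = 2 ≤ bound (satisfied).

Check applicability: 2d = 30, n = 29.
2d − n = 1 > 0, so Plotkin applies.
Compute d/(2d−n) = 15/1 ≈ 15.0000.
⌊d/(2d−n)⌋ = 15.
Plotkin bound: M ≤ 2·15 = 30.
Given |C| = 2, check: satisfied.
This |C| is below the Plotkin bound.


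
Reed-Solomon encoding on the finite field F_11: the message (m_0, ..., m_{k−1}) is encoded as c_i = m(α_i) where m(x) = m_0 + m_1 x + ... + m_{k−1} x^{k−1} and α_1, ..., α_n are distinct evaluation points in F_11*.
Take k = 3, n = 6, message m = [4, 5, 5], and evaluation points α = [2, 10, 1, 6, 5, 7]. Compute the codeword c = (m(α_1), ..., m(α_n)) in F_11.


c = [1, 4, 3, 5, 0, 9]

Message polynomial: m(x) = 4 + 5·x + 5·x^2 (mod 11).
For each evaluation point α_i, compute m(α_i) mod 11:
  α_1 = 2: Horner steps 5 → 4 → 1, so m(2) = 1.
  α_2 = 10: Horner steps 5 → 0 → 4, so m(10) = 4.
  α_3 = 1: Horner steps 5 → 10 → 3, so m(1) = 3.
  α_4 = 6: Horner steps 5 → 2 → 5, so m(6) = 5.
  α_5 = 5: Horner steps 5 → 8 → 0, so m(5) = 0.
  α_6 = 7: Horner steps 5 → 7 → 9, so m(7) = 9.
Codeword c = [1, 4, 3, 5, 0, 9] ∈ F_11^6.


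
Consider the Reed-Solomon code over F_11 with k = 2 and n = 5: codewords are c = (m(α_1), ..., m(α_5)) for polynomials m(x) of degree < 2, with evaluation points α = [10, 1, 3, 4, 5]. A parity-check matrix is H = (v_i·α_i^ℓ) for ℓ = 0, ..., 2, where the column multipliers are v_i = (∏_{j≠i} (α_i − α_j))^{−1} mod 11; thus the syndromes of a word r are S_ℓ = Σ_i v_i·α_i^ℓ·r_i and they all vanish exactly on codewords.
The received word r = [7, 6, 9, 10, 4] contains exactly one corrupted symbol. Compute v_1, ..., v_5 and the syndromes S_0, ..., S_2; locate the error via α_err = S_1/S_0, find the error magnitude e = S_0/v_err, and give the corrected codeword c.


S = (3, 9, 5), error at position 3, error magnitude e = 4, c = [7, 6, 5, 10, 4].

Step 1: column multipliers v_i = (∏_{j≠i}(α_i − α_j))^{−1} mod 11.
  i = 1 (α = 10): (10−1)(10−3)(10−4)(10−5) = 9·7·6·5 = 1890 ≡ 9, so v_1 = 9^{−1} = 5 (mod 11).
  i = 2 (α = 1): (1−10)(1−3)(1−4)(1−5) = (−9)·(−2)·(−3)·(−4) = 216 ≡ 7, so v_2 = 7^{−1} = 8 (mod 11).
  i = 3 (α = 3): (3−10)(3−1)(3−4)(3−5) = (−7)·2·(−1)·(−2) = −28 ≡ 5, so v_3 = 5^{−1} = 9 (mod 11).
  i = 4 (α = 4): (4−10)(4−1)(4−3)(4−5) = (−6)·3·1·(−1) = 18 ≡ 7, so v_4 = 7^{−1} = 8 (mod 11).
  i = 5 (α = 5): (5−10)(5−1)(5−3)(5−4) = (−5)·4·2·1 = −40 ≡ 4, so v_5 = 4^{−1} = 3 (mod 11).
  v = [5, 8, 9, 8, 3].
Step 2: syndromes of r = [7, 6, 9, 10, 4] (all sums mod 11).
  S_0 = Σ v_i r_i = 5·7 + 8·6 + 9·9 + 8·10 + 3·4 = 256 ≡ 3.
  S_1 = Σ v_i α_i r_i = 5·10·7 + 8·1·6 + 9·3·9 + 8·4·10 + 3·5·4 = 1021 ≡ 9.
  α_i^2 mod 11 = [1, 1, 9, 5, 3].
  S_2 = Σ v_i α_i^2 r_i = 5·1·7 + 8·1·6 + 9·9·9 + 8·5·10 + 3·3·4 = 1248 ≡ 5.
  S = (3, 9, 5) ≠ 0, so r is not a codeword (an error is present).
Step 3: locate the error. For a single error e at position i, S_ℓ = v_i·e·α_i^ℓ, so α_err = S_1/S_0.
  S_0^{−1} = 3^{−1} = 4 (mod 11), so α_err = 9·4 = 36 ≡ 3 = α_3. Error position i = 3.
  Consistency check: S_2/S_1 = 5·5 = 25 ≡ 3 = α_err ✓ (single-error assumption holds).
Step 4: error magnitude e = S_0/v_3 = S_0·∏_{j≠3}(α_3 − α_j) = 3·5 = 15 ≡ 4 (mod 11).
Step 5: correct position 3: c_3 = r_3 − e = 9 − 4 ≡ 5 (mod 11). Hence c = [7, 6, 5, 10, 4].
  Check: interpolating c through the α_i gives m(x) = 1 + 5·x (degree < 2) with m(α_i) = c_i for every i, so c is indeed a codeword.


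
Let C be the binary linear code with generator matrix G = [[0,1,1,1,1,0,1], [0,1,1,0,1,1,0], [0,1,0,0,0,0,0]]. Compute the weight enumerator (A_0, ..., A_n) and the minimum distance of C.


Weight distribution: A_0 = 1, A_1 = 1, A_3 = 2, A_4 = 3, A_5 = 1. Minimum distance d = 1.

Enumerate all 2^3 = 8 messages m ∈ F_2^3.
For each, compute codeword c = mG in F_2^7, then tally its weight.
  m = 000 → c = 0000000, weight = 0.
  m = 100 → c = 0111101, weight = 5.
  m = 010 → c = 0110110, weight = 4.
  m = 110 → c = 0001011, weight = 3.
  m = 001 → c = 0100000, weight = 1.
  m = 101 → c = 0011101, weight = 4.
  m = 011 → c = 0010110, weight = 3.
  m = 111 → c = 0101011, weight = 4.
Tally weights:
  weight 0: 1 codewords.
  weight 1: 1 codewords.
  weight 3: 2 codewords.
  weight 4: 3 codewords.
  weight 5: 1 codewords.
Minimum distance d = smallest w > 0 with A_w > 0 = 1.
Sanity: Σ A_w = 8 = 2^3 = 8 ✓.


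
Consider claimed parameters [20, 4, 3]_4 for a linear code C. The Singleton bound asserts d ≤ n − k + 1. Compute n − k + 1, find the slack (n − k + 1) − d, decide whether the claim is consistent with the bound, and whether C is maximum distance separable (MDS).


Singleton RHS = n − k + 1 = 17, slack = 14, bound satisfied, not MDS.

Singleton bound: d ≤ n − k + 1.
Here n = 20, k = 4, so n − k + 1 = 17.
Given d = 3, check d ≤ 17: YES.
Slack = (n − k + 1) − d = 14.
The code is NOT MDS (slack = 14 > 0).
Description: the claimed parameters are [20, 4, 3]_4; such a code would be non-MDS.


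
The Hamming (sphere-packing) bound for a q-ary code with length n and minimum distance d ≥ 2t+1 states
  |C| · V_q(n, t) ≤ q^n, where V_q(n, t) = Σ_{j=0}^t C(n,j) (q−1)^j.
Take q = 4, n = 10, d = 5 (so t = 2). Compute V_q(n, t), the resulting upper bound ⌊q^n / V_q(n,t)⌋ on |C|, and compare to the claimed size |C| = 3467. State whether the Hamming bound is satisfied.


V_q(n, t) = 436, q^n = 1048576, Hamming bound = 2404, |C| = 3467 > bound (violated).

Step 1: Compute V_q(n, t) = Σ_{j=0}^2 C(n, j) (q−1)^j.
  j = 0: C(10,0)·(3)^0 = 1·1 = 1.
  j = 1: C(10,1)·(3)^1 = 10·3 = 30.
  j = 2: C(10,2)·(3)^2 = 45·9 = 405.
  V_q(n, t) = 1 + 30 + 405 = 436.
Step 2: q^n = 4^10 = 1048576.
Step 3: Hamming bound ⌊q^n / V_q(n,t)⌋ = ⌊1048576/436⌋ = 2404.
Step 4: Compare |C| = 3467 to 2404: violated.
The claimed |C| lies above the Hamming bound, so no 4-ary code of length 10 with d ≥ 5 can have 3467 codewords.


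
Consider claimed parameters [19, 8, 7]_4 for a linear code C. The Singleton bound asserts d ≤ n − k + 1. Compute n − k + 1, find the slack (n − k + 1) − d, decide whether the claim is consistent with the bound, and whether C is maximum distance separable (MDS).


Singleton RHS = n − k + 1 = 12, slack = 5, bound satisfied, not MDS.

Singleton bound: d ≤ n − k + 1.
Here n = 19, k = 8, so n − k + 1 = 12.
Given d = 7, check d ≤ 12: YES.
Slack = (n − k + 1) − d = 5.
The code is NOT MDS (slack = 5 > 0).
Description: the claimed parameters are [19, 8, 7]_4; such a code would be non-MDS.


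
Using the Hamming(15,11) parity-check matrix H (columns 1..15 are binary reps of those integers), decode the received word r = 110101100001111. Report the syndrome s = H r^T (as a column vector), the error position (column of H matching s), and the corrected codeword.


s = (0, 1, 1, 0)^T, error position = 6, corrected codeword c = 110100100001111

Compute s = H r^T mod 2 one row at a time:
  s_1 = 0 + 0 + 0 + 0 + 1 + 1 + 1 + 1 = 4 ≡ 0 (mod 2).
  s_2 = 1 + 0 + 1 + 1 + 1 + 1 + 1 + 1 = 7 ≡ 1 (mod 2).
  s_3 = 1 + 0 + 1 + 1 + 0 + 0 + 1 + 1 = 5 ≡ 1 (mod 2).
  s_4 = 1 + 0 + 0 + 1 + 0 + 0 + 1 + 1 = 4 ≡ 0 (mod 2).
s = (0, 1, 1, 0)^T — this equals column 6 of H (binary 0110), so error is at position 6.
Correct: flip bit 6 of r = 110101100001111 to get c = 110100100001111.


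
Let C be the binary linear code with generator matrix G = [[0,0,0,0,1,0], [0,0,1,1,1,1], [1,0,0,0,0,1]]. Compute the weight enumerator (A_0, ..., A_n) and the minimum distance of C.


Weight distribution: A_0 = 1, A_1 = 1, A_2 = 1, A_3 = 3, A_4 = 2. Minimum distance d = 1.

Enumerate all 2^3 = 8 messages m ∈ F_2^3.
For each, compute codeword c = mG in F_2^6, then tally its weight.
  m = 000 → c = 000000, weight = 0.
  m = 100 → c = 000010, weight = 1.
  m = 010 → c = 001111, weight = 4.
  m = 110 → c = 001101, weight = 3.
  m = 001 → c = 100001, weight = 2.
  m = 101 → c = 100011, weight = 3.
  m = 011 → c = 101110, weight = 4.
  m = 111 → c = 101100, weight = 3.
Tally weights:
  weight 0: 1 codewords.
  weight 1: 1 codewords.
  weight 2: 1 codewords.
  weight 3: 3 codewords.
  weight 4: 2 codewords.
Minimum distance d = smallest w > 0 with A_w > 0 = 1.
Sanity: Σ A_w = 8 = 2^3 = 8 ✓.


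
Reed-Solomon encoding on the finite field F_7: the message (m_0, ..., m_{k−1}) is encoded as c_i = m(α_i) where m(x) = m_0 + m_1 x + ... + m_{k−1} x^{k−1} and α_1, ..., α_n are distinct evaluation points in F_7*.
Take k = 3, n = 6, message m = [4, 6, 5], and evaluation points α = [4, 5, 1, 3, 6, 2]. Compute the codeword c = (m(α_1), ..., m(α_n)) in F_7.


c = [3, 5, 1, 4, 3, 1]

Message polynomial: m(x) = 4 + 6·x + 5·x^2 (mod 7).
For each evaluation point α_i, compute m(α_i) mod 7:
  α_1 = 4: Horner steps 5 → 5 → 3, so m(4) = 3.
  α_2 = 5: Horner steps 5 → 3 → 5, so m(5) = 5.
  α_3 = 1: Horner steps 5 → 4 → 1, so m(1) = 1.
  α_4 = 3: Horner steps 5 → 0 → 4, so m(3) = 4.
  α_5 = 6: Horner steps 5 → 1 → 3, so m(6) = 3.
  α_6 = 2: Horner steps 5 → 2 → 1, so m(2) = 1.
Codeword c = [3, 5, 1, 4, 3, 1] ∈ F_7^6.


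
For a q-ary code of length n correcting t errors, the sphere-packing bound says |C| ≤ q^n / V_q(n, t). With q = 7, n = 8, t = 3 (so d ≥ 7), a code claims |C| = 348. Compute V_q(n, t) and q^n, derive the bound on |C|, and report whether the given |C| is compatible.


V_q(n, t) = 13153, q^n = 5764801, Hamming bound = 438, |C| = 348 ≤ bound (satisfied).

Step 1: Compute V_q(n, t) = Σ_{j=0}^3 C(n, j) (q−1)^j.
  j = 0: C(8,0)·(6)^0 = 1·1 = 1.
  j = 1: C(8,1)·(6)^1 = 8·6 = 48.
  j = 2: C(8,2)·(6)^2 = 28·36 = 1008.
  j = 3: C(8,3)·(6)^3 = 56·216 = 12096.
  V_q(n, t) = 1 + 48 + 1008 + 12096 = 13153.
Step 2: q^n = 7^8 = 5764801.
Step 3: Hamming bound ⌊q^n / V_q(n,t)⌋ = ⌊5764801/13153⌋ = 438.
Step 4: Compare |C| = 348 to 438: satisfied.
The claimed |C| lies below the Hamming bound.


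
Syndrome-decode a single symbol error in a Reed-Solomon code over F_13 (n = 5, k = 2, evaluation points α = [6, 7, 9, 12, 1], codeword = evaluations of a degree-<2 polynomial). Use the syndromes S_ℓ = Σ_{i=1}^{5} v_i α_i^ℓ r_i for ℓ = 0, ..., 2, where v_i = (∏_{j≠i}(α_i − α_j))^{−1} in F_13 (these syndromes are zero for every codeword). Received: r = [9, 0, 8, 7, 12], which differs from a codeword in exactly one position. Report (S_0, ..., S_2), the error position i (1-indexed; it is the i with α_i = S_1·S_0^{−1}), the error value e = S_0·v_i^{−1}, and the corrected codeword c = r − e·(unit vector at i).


S = (10, 10, 10), error at position 5, error magnitude e = 10, c = [9, 0, 8, 7, 2].

Step 1: column multipliers v_i = (∏_{j≠i}(α_i − α_j))^{−1} mod 13.
  i = 1 (α = 6): (6−7)(6−9)(6−12)(6−1) = (−1)·(−3)·(−6)·5 = −90 ≡ 1, so v_1 = 1^{−1} = 1 (mod 13).
  i = 2 (α = 7): (7−6)(7−9)(7−12)(7−1) = 1·(−2)·(−5)·6 = 60 ≡ 8, so v_2 = 8^{−1} = 5 (mod 13).
  i = 3 (α = 9): (9−6)(9−7)(9−12)(9−1) = 3·2·(−3)·8 = −144 ≡ 12, so v_3 = 12^{−1} = 12 (mod 13).
  i = 4 (α = 12): (12−6)(12−7)(12−9)(12−1) = 6·5·3·11 = 990 ≡ 2, so v_4 = 2^{−1} = 7 (mod 13).
  i = 5 (α = 1): (1−6)(1−7)(1−9)(1−12) = (−5)·(−6)·(−8)·(−11) = 2640 ≡ 1, so v_5 = 1^{−1} = 1 (mod 13).
  v = [1, 5, 12, 7, 1].
Step 2: syndromes of r = [9, 0, 8, 7, 12] (all sums mod 13).
  S_0 = Σ v_i r_i = 1·9 + 5·0 + 12·8 + 7·7 + 1·12 = 166 ≡ 10.
  S_1 = Σ v_i α_i r_i = 1·6·9 + 5·7·0 + 12·9·8 + 7·12·7 + 1·1·12 = 1518 ≡ 10.
  α_i^2 mod 13 = [10, 10, 3, 1, 1].
  S_2 = Σ v_i α_i^2 r_i = 1·10·9 + 5·10·0 + 12·3·8 + 7·1·7 + 1·1·12 = 439 ≡ 10.
  S = (10, 10, 10) ≠ 0, so r is not a codeword (an error is present).
Step 3: locate the error. For a single error e at position i, S_ℓ = v_i·e·α_i^ℓ, so α_err = S_1/S_0.
  S_0^{−1} = 10^{−1} = 4 (mod 13), so α_err = 10·4 = 40 ≡ 1 = α_5. Error position i = 5.
  Consistency check: S_2/S_1 = 10·4 = 40 ≡ 1 = α_err ✓ (single-error assumption holds).
Step 4: error magnitude e = S_0/v_5 = S_0·∏_{j≠5}(α_5 − α_j) = 10·1 = 10 ≡ 10 (mod 13).
Step 5: correct position 5: c_5 = r_5 − e = 12 − 10 ≡ 2 (mod 13). Hence c = [9, 0, 8, 7, 2].
  Check: interpolating c through the α_i gives m(x) = 11 + 4·x (degree < 2) with m(α_i) = c_i for every i, so c is indeed a codeword.
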